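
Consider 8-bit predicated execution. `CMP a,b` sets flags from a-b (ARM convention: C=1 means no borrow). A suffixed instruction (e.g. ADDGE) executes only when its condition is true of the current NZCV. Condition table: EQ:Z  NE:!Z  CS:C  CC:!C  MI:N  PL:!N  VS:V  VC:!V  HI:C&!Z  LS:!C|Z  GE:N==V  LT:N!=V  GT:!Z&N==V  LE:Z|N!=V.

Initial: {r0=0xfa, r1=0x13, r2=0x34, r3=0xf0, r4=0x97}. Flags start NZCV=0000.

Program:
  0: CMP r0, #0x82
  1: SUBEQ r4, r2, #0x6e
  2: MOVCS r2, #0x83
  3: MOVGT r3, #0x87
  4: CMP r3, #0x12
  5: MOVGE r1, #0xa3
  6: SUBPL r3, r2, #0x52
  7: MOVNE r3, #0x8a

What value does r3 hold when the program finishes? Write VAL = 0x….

VAL = 0x8a

[0] flags=0010 → (cmp)
[1] flags=0010 EQ?F → skip
[2] flags=0010 CS?T → r2=0x83
[3] flags=0010 GT?T → r3=0x87
[4] flags=0011 → (cmp)
[5] flags=0011 GE?F → skip
[6] flags=0011 PL?T → r3=0x31
[7] flags=0011 NE?T → r3=0x8a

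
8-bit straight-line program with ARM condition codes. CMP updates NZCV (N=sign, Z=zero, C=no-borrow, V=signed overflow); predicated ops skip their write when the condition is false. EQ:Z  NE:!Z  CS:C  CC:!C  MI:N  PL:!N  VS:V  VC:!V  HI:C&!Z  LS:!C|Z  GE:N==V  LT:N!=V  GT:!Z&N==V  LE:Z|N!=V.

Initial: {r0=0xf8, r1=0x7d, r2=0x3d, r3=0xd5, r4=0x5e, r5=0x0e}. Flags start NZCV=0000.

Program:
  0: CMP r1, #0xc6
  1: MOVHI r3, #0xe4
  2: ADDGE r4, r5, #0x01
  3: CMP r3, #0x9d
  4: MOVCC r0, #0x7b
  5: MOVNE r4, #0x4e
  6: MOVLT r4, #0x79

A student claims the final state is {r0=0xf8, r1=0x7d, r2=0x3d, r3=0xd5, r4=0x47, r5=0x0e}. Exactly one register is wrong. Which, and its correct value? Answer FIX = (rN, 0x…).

[0] flags=1001 → (cmp)
[1] flags=1001 HI?F → skip
[2] flags=1001 GE?T → r4=0x0f
[3] flags=0010 → (cmp)
[4] flags=0010 CC?F → skip
[5] flags=0010 NE?T → r4=0x4e
[6] flags=0010 LT?F → skip

FIX = (r4, 0x4e)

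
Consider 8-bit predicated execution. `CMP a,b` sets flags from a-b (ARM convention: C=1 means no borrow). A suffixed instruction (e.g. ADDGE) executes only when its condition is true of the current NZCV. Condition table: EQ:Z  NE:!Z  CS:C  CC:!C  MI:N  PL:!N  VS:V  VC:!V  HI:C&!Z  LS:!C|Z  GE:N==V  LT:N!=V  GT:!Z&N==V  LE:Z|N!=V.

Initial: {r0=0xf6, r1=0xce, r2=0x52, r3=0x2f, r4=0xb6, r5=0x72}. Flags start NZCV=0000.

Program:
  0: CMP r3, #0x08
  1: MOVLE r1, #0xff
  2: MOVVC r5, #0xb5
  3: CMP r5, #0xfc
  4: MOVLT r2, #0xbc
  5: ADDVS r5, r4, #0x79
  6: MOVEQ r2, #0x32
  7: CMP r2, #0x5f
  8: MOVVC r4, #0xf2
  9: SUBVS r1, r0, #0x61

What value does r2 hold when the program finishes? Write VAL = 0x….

VAL = 0xbc

[0] flags=0010 → (cmp)
[1] flags=0010 LE?F → skip
[2] flags=0010 VC?T → r5=0xb5
[3] flags=1000 → (cmp)
[4] flags=1000 LT?T → r2=0xbc
[5] flags=1000 VS?F → skip
[6] flags=1000 EQ?F → skip
[7] flags=0011 → (cmp)
[8] flags=0011 VC?F → skip
[9] flags=0011 VS?T → r1=0x95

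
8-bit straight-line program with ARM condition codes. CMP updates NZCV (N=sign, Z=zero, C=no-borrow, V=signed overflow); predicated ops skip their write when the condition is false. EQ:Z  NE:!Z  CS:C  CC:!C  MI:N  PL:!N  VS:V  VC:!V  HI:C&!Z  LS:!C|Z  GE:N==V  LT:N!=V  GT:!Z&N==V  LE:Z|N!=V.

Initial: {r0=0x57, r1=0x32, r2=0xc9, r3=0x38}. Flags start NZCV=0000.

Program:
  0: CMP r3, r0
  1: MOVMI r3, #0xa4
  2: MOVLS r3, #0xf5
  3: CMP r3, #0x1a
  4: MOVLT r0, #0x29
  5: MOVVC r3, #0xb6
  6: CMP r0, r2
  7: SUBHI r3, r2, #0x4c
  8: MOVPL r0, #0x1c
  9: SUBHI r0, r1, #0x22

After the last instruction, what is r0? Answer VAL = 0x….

0: ✓ CMP  NZCV=1000
1: ✓ MOVMI  r3←0xa4
2: ✓ MOVLS  r3←0xf5
3: ✓ CMP  NZCV=1010
4: ✓ MOVLT  r0←0x29
5: ✓ MOVVC  r3←0xb6
6: ✓ CMP  NZCV=0000
7: · SUBHI
8: ✓ MOVPL  r0←0x1c
9: · SUBHI

VAL = 0x1c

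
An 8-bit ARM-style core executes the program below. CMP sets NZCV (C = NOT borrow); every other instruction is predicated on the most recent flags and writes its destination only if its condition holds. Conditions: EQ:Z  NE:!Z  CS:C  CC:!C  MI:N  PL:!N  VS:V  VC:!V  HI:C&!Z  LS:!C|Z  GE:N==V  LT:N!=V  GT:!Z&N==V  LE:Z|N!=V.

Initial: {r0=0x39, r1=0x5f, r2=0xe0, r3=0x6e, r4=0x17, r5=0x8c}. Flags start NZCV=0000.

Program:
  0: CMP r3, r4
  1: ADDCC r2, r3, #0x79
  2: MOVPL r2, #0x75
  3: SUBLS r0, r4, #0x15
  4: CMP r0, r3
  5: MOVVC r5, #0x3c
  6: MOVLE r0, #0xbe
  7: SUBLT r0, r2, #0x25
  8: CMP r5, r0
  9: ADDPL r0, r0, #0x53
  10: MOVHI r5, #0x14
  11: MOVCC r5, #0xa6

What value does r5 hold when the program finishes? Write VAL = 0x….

0: ✓ CMP  NZCV=0010
1: · ADDCC
2: ✓ MOVPL  r2←0x75
3: · SUBLS
4: ✓ CMP  NZCV=1000
5: ✓ MOVVC  r5←0x3c
6: ✓ MOVLE  r0←0xbe
7: ✓ SUBLT  r0←0x50
8: ✓ CMP  NZCV=1000
9: · ADDPL
10: · MOVHI
11: ✓ MOVCC  r5←0xa6

VAL = 0xa6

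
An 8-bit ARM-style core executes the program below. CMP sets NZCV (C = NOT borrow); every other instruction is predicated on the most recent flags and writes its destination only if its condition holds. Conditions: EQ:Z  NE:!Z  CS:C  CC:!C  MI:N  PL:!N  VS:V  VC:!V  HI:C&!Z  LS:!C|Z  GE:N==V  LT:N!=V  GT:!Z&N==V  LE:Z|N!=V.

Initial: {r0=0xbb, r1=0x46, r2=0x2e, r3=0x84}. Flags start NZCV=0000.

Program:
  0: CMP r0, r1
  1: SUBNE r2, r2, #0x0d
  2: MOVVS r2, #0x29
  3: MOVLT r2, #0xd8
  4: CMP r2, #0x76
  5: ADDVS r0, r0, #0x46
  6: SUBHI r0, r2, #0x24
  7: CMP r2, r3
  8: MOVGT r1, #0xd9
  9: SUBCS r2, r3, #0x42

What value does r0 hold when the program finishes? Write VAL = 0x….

0: ✓ CMP  NZCV=0011
1: ✓ SUBNE  r2←0x21
2: ✓ MOVVS  r2←0x29
3: ✓ MOVLT  r2←0xd8
4: ✓ CMP  NZCV=0011
5: ✓ ADDVS  r0←0x01
6: ✓ SUBHI  r0←0xb4
7: ✓ CMP  NZCV=0010
8: ✓ MOVGT  r1←0xd9
9: ✓ SUBCS  r2←0x42

VAL = 0xb4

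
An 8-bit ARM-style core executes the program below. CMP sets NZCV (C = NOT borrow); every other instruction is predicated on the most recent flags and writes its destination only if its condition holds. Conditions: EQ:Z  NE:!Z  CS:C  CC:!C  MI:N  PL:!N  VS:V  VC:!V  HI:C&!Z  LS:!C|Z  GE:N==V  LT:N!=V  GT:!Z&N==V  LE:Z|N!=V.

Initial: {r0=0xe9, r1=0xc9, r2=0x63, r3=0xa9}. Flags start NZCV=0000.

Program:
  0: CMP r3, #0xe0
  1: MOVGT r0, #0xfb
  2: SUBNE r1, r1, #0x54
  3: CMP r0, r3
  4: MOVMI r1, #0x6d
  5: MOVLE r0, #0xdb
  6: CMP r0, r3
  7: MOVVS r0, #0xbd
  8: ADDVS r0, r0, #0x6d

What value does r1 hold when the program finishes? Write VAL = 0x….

VAL = 0x75

0: ✓ CMP  NZCV=1000
1: · MOVGT
2: ✓ SUBNE  r1←0x75
3: ✓ CMP  NZCV=0010
4: · MOVMI
5: · MOVLE
6: ✓ CMP  NZCV=0010
7: · MOVVS
8: · ADDVS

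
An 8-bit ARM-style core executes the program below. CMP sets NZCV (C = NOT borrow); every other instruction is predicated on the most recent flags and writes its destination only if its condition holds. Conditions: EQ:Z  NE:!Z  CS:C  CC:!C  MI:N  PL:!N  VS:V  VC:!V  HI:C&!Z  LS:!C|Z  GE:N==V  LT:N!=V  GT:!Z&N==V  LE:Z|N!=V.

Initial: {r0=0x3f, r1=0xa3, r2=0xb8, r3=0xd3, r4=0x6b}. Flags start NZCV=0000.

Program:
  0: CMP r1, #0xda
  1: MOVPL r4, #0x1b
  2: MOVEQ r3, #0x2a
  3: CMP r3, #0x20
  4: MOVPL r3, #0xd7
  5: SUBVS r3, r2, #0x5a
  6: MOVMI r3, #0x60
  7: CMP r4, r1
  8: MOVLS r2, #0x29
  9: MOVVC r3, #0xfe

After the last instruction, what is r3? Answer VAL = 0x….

VAL = 0x60

[0] flags=1000 → (cmp)
[1] flags=1000 PL?F → skip
[2] flags=1000 EQ?F → skip
[3] flags=1010 → (cmp)
[4] flags=1010 PL?F → skip
[5] flags=1010 VS?F → skip
[6] flags=1010 MI?T → r3=0x60
[7] flags=1001 → (cmp)
[8] flags=1001 LS?T → r2=0x29
[9] flags=1001 VC?F → skip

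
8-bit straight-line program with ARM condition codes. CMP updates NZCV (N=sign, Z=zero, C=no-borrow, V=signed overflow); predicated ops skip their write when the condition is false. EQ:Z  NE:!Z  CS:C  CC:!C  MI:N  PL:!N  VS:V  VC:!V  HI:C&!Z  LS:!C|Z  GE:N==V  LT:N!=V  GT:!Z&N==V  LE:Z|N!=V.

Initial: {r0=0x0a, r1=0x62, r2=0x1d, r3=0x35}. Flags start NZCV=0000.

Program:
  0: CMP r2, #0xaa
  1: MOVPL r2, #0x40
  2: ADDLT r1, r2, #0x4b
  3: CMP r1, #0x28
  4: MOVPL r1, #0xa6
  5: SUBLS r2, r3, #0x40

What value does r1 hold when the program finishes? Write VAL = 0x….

VAL = 0xa6

0: ✓ CMP  NZCV=0000
1: ✓ MOVPL  r2←0x40
2: · ADDLT
3: ✓ CMP  NZCV=0010
4: ✓ MOVPL  r1←0xa6
5: · SUBLS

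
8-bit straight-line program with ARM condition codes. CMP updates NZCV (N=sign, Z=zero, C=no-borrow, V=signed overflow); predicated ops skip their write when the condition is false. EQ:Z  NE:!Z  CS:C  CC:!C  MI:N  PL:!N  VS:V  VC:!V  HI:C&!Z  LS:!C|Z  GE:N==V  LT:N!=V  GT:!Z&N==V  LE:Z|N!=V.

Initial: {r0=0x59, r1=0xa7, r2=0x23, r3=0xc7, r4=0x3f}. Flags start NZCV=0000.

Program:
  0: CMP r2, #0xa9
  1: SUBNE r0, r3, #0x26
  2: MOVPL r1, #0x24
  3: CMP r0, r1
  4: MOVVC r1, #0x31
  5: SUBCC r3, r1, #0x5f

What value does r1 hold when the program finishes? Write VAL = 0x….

VAL = 0x24

[0] flags=0000 → (cmp)
[1] flags=0000 NE?T → r0=0xa1
[2] flags=0000 PL?T → r1=0x24
[3] flags=0011 → (cmp)
[4] flags=0011 VC?F → skip
[5] flags=0011 CC?F → skip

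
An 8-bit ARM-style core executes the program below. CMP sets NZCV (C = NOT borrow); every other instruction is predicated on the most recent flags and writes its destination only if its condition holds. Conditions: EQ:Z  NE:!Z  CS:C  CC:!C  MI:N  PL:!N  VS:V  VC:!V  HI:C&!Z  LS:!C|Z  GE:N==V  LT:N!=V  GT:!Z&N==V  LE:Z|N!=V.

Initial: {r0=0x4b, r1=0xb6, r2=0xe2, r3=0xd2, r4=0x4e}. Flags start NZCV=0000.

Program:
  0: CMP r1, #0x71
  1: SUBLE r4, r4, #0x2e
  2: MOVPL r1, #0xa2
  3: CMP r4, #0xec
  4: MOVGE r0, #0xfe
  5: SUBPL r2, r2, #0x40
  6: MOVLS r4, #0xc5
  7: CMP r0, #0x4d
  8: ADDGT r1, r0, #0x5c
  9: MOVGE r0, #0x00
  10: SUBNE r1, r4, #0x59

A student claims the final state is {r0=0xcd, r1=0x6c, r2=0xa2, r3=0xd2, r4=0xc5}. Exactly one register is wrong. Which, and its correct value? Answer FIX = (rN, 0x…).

FIX = (r0, 0xfe)

0: ✓ CMP  NZCV=0011
1: ✓ SUBLE  r4←0x20
2: ✓ MOVPL  r1←0xa2
3: ✓ CMP  NZCV=0000
4: ✓ MOVGE  r0←0xfe
5: ✓ SUBPL  r2←0xa2
6: ✓ MOVLS  r4←0xc5
7: ✓ CMP  NZCV=1010
8: · ADDGT
9: · MOVGE
10: ✓ SUBNE  r1←0x6c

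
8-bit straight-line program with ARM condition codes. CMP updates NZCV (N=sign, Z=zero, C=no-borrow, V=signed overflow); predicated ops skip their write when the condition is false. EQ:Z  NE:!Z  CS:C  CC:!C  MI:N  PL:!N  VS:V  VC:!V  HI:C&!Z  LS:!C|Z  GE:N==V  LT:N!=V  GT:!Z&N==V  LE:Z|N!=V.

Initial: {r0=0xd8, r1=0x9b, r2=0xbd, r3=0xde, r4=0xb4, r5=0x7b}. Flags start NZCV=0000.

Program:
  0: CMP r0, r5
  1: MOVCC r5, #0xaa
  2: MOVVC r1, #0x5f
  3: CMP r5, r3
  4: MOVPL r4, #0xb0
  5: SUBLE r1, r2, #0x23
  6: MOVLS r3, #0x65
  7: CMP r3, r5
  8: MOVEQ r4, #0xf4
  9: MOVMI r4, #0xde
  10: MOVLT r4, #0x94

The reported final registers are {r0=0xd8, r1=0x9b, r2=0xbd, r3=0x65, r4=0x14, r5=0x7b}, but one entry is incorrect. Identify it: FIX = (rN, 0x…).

FIX = (r4, 0x94)

0: ✓ CMP  NZCV=0011
1: · MOVCC
2: · MOVVC
3: ✓ CMP  NZCV=1001
4: · MOVPL
5: · SUBLE
6: ✓ MOVLS  r3←0x65
7: ✓ CMP  NZCV=1000
8: · MOVEQ
9: ✓ MOVMI  r4←0xde
10: ✓ MOVLT  r4←0x94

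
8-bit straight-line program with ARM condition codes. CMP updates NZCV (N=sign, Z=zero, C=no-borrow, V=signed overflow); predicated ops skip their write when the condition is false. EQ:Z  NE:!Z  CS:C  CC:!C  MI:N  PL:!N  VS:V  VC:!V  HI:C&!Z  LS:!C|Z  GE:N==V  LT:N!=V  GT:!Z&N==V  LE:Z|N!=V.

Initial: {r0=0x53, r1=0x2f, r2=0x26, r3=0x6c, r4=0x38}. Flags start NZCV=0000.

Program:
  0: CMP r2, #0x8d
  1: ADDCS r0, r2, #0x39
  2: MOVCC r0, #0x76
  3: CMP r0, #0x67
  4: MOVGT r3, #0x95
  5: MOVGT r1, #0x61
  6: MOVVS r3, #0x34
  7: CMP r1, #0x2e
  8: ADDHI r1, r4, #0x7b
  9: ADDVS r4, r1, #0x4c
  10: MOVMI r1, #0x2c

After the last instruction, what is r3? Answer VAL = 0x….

VAL = 0x95

[0] flags=1001 → (cmp)
[1] flags=1001 CS?F → skip
[2] flags=1001 CC?T → r0=0x76
[3] flags=0010 → (cmp)
[4] flags=0010 GT?T → r3=0x95
[5] flags=0010 GT?T → r1=0x61
[6] flags=0010 VS?F → skip
[7] flags=0010 → (cmp)
[8] flags=0010 HI?T → r1=0xb3
[9] flags=0010 VS?F → skip
[10] flags=0010 MI?F → skip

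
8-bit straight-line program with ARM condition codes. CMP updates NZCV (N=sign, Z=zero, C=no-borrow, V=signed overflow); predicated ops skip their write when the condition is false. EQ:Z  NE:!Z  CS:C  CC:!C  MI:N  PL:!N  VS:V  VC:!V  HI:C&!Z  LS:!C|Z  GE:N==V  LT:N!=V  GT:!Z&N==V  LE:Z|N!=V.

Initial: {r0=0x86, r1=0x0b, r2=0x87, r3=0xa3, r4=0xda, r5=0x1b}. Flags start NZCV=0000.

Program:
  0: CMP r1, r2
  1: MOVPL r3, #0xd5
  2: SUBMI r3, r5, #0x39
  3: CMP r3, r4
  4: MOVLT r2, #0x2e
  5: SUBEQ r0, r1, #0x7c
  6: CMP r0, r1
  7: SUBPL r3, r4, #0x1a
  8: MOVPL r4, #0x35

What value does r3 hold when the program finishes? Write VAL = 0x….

[0] flags=1001 → (cmp)
[1] flags=1001 PL?F → skip
[2] flags=1001 MI?T → r3=0xe2
[3] flags=0010 → (cmp)
[4] flags=0010 LT?F → skip
[5] flags=0010 EQ?F → skip
[6] flags=0011 → (cmp)
[7] flags=0011 PL?T → r3=0xc0
[8] flags=0011 PL?T → r4=0x35

VAL = 0xc0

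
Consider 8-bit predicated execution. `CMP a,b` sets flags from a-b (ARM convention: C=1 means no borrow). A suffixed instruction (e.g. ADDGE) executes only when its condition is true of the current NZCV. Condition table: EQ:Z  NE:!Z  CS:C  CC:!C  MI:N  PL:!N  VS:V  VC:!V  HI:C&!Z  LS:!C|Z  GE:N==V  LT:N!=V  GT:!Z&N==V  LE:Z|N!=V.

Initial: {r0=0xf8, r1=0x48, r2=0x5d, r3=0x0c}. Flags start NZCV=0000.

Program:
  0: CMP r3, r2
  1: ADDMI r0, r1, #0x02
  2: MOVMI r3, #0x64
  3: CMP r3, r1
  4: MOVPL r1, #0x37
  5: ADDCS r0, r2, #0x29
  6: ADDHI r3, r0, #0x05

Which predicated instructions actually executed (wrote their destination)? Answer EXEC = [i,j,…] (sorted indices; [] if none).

EXEC = [1,2,4,5,6]

0: ✓ CMP  NZCV=1000
1: ✓ ADDMI  r0←0x4a
2: ✓ MOVMI  r3←0x64
3: ✓ CMP  NZCV=0010
4: ✓ MOVPL  r1←0x37
5: ✓ ADDCS  r0←0x86
6: ✓ ADDHI  r3←0x8b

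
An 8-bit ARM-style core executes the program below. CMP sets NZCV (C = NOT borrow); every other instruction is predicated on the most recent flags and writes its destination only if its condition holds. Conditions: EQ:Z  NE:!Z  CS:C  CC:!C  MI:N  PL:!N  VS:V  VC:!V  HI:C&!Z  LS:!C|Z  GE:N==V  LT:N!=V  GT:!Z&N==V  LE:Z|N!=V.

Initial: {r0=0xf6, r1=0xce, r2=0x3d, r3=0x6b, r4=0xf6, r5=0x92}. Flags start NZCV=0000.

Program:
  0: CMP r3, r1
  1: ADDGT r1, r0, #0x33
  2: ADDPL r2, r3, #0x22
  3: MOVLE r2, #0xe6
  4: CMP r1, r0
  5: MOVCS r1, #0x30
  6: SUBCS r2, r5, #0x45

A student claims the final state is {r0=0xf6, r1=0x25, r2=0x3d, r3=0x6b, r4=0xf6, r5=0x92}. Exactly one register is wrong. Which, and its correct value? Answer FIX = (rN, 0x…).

[0] flags=1001 → (cmp)
[1] flags=1001 GT?T → r1=0x29
[2] flags=1001 PL?F → skip
[3] flags=1001 LE?F → skip
[4] flags=0000 → (cmp)
[5] flags=0000 CS?F → skip
[6] flags=0000 CS?F → skip

FIX = (r1, 0x29)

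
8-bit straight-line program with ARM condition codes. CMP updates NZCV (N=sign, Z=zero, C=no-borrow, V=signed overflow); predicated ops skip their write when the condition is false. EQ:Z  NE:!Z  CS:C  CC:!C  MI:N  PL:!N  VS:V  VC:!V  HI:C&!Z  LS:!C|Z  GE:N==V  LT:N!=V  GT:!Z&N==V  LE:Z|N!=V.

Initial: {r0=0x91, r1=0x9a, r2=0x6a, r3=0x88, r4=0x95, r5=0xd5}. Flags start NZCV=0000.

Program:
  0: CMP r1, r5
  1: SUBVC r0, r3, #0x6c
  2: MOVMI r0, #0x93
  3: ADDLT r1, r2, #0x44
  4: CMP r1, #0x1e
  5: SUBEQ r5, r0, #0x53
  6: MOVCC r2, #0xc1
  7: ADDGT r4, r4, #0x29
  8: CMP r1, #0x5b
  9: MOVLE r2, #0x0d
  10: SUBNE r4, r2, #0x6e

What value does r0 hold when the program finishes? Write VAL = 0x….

0: ✓ CMP  NZCV=1000
1: ✓ SUBVC  r0←0x1c
2: ✓ MOVMI  r0←0x93
3: ✓ ADDLT  r1←0xae
4: ✓ CMP  NZCV=1010
5: · SUBEQ
6: · MOVCC
7: · ADDGT
8: ✓ CMP  NZCV=0011
9: ✓ MOVLE  r2←0x0d
10: ✓ SUBNE  r4←0x9f

VAL = 0x93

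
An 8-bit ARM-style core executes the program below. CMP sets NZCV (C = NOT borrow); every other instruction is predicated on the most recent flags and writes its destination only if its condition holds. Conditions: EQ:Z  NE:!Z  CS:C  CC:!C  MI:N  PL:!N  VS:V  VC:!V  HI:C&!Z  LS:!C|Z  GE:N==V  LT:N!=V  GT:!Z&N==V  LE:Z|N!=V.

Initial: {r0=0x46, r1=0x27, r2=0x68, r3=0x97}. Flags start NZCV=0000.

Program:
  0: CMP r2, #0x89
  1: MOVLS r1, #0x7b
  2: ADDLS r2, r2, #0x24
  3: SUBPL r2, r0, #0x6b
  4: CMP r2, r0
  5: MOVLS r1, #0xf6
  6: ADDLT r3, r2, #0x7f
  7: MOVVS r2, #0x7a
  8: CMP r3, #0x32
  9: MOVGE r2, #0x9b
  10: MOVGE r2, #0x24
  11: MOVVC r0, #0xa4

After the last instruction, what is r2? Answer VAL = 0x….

[0] flags=1001 → (cmp)
[1] flags=1001 LS?T → r1=0x7b
[2] flags=1001 LS?T → r2=0x8c
[3] flags=1001 PL?F → skip
[4] flags=0011 → (cmp)
[5] flags=0011 LS?F → skip
[6] flags=0011 LT?T → r3=0x0b
[7] flags=0011 VS?T → r2=0x7a
[8] flags=1000 → (cmp)
[9] flags=1000 GE?F → skip
[10] flags=1000 GE?F → skip
[11] flags=1000 VC?T → r0=0xa4

VAL = 0x7a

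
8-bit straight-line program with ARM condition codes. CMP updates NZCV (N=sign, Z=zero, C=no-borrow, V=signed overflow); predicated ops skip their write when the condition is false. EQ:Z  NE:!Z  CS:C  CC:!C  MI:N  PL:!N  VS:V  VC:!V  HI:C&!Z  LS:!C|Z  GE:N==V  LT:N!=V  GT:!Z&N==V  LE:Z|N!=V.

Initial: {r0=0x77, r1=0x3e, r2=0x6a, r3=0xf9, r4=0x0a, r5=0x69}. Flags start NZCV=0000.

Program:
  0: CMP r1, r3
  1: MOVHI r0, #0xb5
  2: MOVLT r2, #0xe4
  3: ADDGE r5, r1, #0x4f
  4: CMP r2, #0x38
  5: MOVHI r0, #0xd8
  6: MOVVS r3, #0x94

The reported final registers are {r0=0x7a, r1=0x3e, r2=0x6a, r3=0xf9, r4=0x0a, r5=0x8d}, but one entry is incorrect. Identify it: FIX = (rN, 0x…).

[0] flags=0000 → (cmp)
[1] flags=0000 HI?F → skip
[2] flags=0000 LT?F → skip
[3] flags=0000 GE?T → r5=0x8d
[4] flags=0010 → (cmp)
[5] flags=0010 HI?T → r0=0xd8
[6] flags=0010 VS?F → skip

FIX = (r0, 0xd8)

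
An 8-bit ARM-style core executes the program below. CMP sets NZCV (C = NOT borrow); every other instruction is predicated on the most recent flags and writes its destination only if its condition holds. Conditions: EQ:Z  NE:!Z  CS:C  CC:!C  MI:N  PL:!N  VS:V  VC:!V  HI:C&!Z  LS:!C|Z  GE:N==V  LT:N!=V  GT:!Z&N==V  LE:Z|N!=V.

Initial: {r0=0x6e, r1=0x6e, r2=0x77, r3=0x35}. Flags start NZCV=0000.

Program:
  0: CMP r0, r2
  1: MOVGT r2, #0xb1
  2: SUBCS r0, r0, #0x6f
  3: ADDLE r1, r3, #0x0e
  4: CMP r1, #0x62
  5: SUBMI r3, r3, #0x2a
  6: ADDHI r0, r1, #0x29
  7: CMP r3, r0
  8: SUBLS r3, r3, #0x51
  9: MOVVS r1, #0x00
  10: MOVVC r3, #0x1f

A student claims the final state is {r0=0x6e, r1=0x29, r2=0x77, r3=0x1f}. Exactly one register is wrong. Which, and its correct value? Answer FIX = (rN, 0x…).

FIX = (r1, 0x43)

0: ✓ CMP  NZCV=1000
1: · MOVGT
2: · SUBCS
3: ✓ ADDLE  r1←0x43
4: ✓ CMP  NZCV=1000
5: ✓ SUBMI  r3←0x0b
6: · ADDHI
7: ✓ CMP  NZCV=1000
8: ✓ SUBLS  r3←0xba
9: · MOVVS
10: ✓ MOVVC  r3←0x1f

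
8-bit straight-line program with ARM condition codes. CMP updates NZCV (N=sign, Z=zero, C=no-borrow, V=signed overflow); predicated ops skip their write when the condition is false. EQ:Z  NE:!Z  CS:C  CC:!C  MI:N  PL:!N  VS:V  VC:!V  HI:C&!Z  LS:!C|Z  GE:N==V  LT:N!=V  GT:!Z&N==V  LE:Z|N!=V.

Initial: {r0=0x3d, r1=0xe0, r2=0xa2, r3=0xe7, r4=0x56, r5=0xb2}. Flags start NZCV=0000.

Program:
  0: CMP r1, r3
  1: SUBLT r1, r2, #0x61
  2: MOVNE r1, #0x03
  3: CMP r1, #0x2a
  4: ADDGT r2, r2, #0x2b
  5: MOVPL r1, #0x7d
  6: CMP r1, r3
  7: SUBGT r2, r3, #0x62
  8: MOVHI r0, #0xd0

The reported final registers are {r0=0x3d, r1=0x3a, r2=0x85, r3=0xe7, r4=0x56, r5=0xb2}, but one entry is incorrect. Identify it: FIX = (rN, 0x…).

[0] flags=1000 → (cmp)
[1] flags=1000 LT?T → r1=0x41
[2] flags=1000 NE?T → r1=0x03
[3] flags=1000 → (cmp)
[4] flags=1000 GT?F → skip
[5] flags=1000 PL?F → skip
[6] flags=0000 → (cmp)
[7] flags=0000 GT?T → r2=0x85
[8] flags=0000 HI?F → skip

FIX = (r1, 0x03)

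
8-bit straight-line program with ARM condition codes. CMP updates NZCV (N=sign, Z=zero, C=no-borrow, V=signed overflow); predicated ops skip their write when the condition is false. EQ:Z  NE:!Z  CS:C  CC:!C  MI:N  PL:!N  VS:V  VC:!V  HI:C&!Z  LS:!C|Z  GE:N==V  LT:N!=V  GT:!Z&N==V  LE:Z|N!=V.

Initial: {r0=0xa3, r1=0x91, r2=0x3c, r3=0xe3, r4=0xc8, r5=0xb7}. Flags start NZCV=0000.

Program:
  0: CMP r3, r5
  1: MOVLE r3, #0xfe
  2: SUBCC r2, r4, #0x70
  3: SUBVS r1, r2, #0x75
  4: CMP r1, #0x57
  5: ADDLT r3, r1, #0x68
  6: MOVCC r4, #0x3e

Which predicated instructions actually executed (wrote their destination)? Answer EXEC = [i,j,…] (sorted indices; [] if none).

[0] flags=0010 → (cmp)
[1] flags=0010 LE?F → skip
[2] flags=0010 CC?F → skip
[3] flags=0010 VS?F → skip
[4] flags=0011 → (cmp)
[5] flags=0011 LT?T → r3=0xf9
[6] flags=0011 CC?F → skip

EXEC = [5]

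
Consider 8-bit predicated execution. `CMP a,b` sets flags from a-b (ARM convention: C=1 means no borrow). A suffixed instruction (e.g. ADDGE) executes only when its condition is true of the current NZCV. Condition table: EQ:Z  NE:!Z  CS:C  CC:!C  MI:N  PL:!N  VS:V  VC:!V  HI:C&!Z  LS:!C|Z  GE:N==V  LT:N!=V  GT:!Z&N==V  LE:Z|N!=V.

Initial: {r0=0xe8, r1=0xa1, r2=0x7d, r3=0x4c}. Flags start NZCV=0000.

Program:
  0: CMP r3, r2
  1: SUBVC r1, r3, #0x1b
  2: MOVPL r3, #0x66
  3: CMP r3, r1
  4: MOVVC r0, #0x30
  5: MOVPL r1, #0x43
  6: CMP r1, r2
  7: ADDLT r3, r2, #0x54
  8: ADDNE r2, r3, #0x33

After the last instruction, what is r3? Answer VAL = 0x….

[0] flags=1000 → (cmp)
[1] flags=1000 VC?T → r1=0x31
[2] flags=1000 PL?F → skip
[3] flags=0010 → (cmp)
[4] flags=0010 VC?T → r0=0x30
[5] flags=0010 PL?T → r1=0x43
[6] flags=1000 → (cmp)
[7] flags=1000 LT?T → r3=0xd1
[8] flags=1000 NE?T → r2=0x04

VAL = 0xd1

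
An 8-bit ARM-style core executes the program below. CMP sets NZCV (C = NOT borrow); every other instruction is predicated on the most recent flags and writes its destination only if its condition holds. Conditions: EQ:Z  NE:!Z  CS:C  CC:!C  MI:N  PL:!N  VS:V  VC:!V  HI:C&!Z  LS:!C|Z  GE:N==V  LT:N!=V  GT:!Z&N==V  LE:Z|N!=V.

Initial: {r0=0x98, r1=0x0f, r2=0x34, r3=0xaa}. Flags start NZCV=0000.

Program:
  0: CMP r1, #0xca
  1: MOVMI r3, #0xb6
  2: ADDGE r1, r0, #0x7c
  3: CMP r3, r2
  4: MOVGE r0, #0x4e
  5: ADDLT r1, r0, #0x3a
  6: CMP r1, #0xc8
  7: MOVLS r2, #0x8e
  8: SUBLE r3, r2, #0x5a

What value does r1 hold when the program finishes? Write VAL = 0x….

0: ✓ CMP  NZCV=0000
1: · MOVMI
2: ✓ ADDGE  r1←0x14
3: ✓ CMP  NZCV=0011
4: · MOVGE
5: ✓ ADDLT  r1←0xd2
6: ✓ CMP  NZCV=0010
7: · MOVLS
8: · SUBLE

VAL = 0xd2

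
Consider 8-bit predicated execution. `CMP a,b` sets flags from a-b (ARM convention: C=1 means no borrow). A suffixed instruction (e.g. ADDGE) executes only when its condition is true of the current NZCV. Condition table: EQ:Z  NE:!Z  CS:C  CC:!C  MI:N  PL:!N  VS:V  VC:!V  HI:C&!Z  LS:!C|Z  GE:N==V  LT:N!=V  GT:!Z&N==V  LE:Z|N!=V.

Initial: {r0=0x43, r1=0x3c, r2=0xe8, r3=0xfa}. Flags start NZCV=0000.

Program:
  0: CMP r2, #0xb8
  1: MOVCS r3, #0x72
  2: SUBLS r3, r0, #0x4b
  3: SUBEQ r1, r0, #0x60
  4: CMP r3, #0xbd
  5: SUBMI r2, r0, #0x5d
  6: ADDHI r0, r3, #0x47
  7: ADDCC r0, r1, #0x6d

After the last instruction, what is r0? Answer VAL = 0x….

VAL = 0xa9

[0] flags=0010 → (cmp)
[1] flags=0010 CS?T → r3=0x72
[2] flags=0010 LS?F → skip
[3] flags=0010 EQ?F → skip
[4] flags=1001 → (cmp)
[5] flags=1001 MI?T → r2=0xe6
[6] flags=1001 HI?F → skip
[7] flags=1001 CC?T → r0=0xa9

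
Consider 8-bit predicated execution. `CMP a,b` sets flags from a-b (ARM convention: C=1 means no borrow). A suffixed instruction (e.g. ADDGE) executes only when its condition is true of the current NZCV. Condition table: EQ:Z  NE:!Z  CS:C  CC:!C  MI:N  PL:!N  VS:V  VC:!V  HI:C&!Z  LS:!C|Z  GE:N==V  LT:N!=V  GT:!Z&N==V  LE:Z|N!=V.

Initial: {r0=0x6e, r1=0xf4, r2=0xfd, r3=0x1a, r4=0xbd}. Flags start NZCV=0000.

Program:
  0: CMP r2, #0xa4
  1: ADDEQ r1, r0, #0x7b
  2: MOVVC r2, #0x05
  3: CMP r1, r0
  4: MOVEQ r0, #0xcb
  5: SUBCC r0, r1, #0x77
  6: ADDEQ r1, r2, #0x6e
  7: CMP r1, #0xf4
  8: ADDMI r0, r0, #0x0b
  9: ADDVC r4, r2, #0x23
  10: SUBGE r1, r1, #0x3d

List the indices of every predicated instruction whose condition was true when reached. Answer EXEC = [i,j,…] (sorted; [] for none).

0: ✓ CMP  NZCV=0010
1: · ADDEQ
2: ✓ MOVVC  r2←0x05
3: ✓ CMP  NZCV=1010
4: · MOVEQ
5: · SUBCC
6: · ADDEQ
7: ✓ CMP  NZCV=0110
8: · ADDMI
9: ✓ ADDVC  r4←0x28
10: ✓ SUBGE  r1←0xb7

EXEC = [2,9,10]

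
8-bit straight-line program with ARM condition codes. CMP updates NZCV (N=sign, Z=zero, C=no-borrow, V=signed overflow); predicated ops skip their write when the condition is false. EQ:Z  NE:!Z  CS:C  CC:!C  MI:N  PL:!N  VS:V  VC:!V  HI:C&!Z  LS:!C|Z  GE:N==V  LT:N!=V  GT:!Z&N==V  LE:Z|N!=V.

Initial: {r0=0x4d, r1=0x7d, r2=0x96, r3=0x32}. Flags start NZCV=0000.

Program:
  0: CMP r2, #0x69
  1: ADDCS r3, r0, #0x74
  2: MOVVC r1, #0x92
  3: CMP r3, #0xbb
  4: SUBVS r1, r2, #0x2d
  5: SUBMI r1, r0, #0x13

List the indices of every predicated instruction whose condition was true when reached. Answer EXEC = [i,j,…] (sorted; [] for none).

0: ✓ CMP  NZCV=0011
1: ✓ ADDCS  r3←0xc1
2: · MOVVC
3: ✓ CMP  NZCV=0010
4: · SUBVS
5: · SUBMI

EXEC = [1]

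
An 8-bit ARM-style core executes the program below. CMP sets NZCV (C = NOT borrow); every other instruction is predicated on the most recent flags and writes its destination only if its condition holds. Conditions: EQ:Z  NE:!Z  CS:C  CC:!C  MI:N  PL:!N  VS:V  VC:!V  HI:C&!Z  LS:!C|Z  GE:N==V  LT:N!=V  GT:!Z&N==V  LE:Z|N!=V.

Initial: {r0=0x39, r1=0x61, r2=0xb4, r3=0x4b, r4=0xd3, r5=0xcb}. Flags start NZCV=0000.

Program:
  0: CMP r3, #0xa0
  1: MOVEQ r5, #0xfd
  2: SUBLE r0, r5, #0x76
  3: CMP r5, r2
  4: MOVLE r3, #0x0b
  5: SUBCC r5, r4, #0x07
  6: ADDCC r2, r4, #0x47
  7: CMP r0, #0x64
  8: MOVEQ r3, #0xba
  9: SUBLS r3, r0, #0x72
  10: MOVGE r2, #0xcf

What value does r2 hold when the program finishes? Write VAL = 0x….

VAL = 0xb4

[0] flags=1001 → (cmp)
[1] flags=1001 EQ?F → skip
[2] flags=1001 LE?F → skip
[3] flags=0010 → (cmp)
[4] flags=0010 LE?F → skip
[5] flags=0010 CC?F → skip
[6] flags=0010 CC?F → skip
[7] flags=1000 → (cmp)
[8] flags=1000 EQ?F → skip
[9] flags=1000 LS?T → r3=0xc7
[10] flags=1000 GE?F → skip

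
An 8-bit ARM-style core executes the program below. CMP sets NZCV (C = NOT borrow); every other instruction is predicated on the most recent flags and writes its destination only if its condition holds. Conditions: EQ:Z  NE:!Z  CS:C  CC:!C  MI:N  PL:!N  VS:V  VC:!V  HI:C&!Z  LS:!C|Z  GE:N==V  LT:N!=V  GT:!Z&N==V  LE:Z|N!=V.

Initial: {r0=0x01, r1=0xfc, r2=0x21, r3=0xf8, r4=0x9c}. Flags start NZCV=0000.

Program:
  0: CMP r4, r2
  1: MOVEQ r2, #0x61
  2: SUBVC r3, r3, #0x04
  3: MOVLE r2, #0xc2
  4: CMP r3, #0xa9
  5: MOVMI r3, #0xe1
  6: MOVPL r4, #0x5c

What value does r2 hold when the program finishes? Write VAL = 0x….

VAL = 0xc2

[0] flags=0011 → (cmp)
[1] flags=0011 EQ?F → skip
[2] flags=0011 VC?F → skip
[3] flags=0011 LE?T → r2=0xc2
[4] flags=0010 → (cmp)
[5] flags=0010 MI?F → skip
[6] flags=0010 PL?T → r4=0x5c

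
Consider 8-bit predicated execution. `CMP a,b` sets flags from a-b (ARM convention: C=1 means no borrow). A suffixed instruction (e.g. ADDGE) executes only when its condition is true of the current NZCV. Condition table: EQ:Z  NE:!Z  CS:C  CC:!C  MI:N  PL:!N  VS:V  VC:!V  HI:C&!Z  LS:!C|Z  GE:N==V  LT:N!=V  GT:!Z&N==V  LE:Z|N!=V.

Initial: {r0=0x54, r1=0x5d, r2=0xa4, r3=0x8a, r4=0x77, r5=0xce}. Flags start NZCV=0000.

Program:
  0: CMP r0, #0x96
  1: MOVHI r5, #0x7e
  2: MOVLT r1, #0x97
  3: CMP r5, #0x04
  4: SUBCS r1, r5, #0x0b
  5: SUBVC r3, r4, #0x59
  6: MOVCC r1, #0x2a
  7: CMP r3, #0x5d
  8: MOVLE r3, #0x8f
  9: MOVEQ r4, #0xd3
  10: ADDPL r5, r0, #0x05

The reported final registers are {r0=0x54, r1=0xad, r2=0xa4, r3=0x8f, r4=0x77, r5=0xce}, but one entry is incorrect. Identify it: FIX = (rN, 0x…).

FIX = (r1, 0xc3)

[0] flags=1001 → (cmp)
[1] flags=1001 HI?F → skip
[2] flags=1001 LT?F → skip
[3] flags=1010 → (cmp)
[4] flags=1010 CS?T → r1=0xc3
[5] flags=1010 VC?T → r3=0x1e
[6] flags=1010 CC?F → skip
[7] flags=1000 → (cmp)
[8] flags=1000 LE?T → r3=0x8f
[9] flags=1000 EQ?F → skip
[10] flags=1000 PL?F → skip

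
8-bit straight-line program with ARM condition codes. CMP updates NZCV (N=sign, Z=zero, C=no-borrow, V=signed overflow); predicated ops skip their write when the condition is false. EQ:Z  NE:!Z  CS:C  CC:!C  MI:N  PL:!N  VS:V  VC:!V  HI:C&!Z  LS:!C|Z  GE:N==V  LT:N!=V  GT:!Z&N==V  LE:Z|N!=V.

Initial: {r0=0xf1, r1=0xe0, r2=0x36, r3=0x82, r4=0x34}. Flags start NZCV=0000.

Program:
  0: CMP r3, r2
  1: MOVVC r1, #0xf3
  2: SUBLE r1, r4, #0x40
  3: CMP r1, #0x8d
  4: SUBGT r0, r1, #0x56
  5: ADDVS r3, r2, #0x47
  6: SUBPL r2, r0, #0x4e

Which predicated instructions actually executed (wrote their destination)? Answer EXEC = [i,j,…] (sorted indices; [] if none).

0: ✓ CMP  NZCV=0011
1: · MOVVC
2: ✓ SUBLE  r1←0xf4
3: ✓ CMP  NZCV=0010
4: ✓ SUBGT  r0←0x9e
5: · ADDVS
6: ✓ SUBPL  r2←0x50

EXEC = [2,4,6]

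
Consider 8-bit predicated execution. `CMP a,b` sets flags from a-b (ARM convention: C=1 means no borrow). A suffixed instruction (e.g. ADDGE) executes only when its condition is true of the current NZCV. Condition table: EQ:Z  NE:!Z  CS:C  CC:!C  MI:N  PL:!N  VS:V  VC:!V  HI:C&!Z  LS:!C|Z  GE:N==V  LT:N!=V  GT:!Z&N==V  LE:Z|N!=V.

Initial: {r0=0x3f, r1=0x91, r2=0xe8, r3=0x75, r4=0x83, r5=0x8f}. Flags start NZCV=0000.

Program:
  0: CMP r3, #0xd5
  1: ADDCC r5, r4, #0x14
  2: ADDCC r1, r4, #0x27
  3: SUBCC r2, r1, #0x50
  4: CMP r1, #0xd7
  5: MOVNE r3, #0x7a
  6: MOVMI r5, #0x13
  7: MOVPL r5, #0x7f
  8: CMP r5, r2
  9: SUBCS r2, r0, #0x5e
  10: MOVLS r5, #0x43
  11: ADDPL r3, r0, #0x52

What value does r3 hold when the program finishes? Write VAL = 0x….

[0] flags=1001 → (cmp)
[1] flags=1001 CC?T → r5=0x97
[2] flags=1001 CC?T → r1=0xaa
[3] flags=1001 CC?T → r2=0x5a
[4] flags=1000 → (cmp)
[5] flags=1000 NE?T → r3=0x7a
[6] flags=1000 MI?T → r5=0x13
[7] flags=1000 PL?F → skip
[8] flags=1000 → (cmp)
[9] flags=1000 CS?F → skip
[10] flags=1000 LS?T → r5=0x43
[11] flags=1000 PL?F → skip

VAL = 0x7a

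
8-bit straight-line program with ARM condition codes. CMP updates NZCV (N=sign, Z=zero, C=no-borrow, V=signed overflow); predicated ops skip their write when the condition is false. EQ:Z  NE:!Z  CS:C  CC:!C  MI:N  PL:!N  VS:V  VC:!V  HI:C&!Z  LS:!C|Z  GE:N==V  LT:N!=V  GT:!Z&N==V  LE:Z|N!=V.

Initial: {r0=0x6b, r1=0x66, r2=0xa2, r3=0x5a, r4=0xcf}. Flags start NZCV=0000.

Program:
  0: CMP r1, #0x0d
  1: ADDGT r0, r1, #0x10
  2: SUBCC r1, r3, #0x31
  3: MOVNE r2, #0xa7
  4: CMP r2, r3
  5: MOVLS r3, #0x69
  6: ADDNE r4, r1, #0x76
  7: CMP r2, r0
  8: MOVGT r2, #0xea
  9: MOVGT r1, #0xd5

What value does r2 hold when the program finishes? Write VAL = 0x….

VAL = 0xa7

0: ✓ CMP  NZCV=0010
1: ✓ ADDGT  r0←0x76
2: · SUBCC
3: ✓ MOVNE  r2←0xa7
4: ✓ CMP  NZCV=0011
5: · MOVLS
6: ✓ ADDNE  r4←0xdc
7: ✓ CMP  NZCV=0011
8: · MOVGT
9: · MOVGT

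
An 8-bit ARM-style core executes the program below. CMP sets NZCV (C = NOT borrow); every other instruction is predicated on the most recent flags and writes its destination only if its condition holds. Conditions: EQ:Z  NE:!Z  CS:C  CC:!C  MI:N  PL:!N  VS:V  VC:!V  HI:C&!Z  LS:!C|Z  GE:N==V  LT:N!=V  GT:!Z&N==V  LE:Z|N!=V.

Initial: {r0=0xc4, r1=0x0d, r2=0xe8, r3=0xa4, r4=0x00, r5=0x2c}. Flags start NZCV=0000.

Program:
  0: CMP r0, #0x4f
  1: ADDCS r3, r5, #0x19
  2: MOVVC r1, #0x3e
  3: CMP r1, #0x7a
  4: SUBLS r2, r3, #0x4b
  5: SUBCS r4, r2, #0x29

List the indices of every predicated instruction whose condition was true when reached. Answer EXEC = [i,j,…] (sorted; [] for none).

0: ✓ CMP  NZCV=0011
1: ✓ ADDCS  r3←0x45
2: · MOVVC
3: ✓ CMP  NZCV=1000
4: ✓ SUBLS  r2←0xfa
5: · SUBCS

EXEC = [1,4]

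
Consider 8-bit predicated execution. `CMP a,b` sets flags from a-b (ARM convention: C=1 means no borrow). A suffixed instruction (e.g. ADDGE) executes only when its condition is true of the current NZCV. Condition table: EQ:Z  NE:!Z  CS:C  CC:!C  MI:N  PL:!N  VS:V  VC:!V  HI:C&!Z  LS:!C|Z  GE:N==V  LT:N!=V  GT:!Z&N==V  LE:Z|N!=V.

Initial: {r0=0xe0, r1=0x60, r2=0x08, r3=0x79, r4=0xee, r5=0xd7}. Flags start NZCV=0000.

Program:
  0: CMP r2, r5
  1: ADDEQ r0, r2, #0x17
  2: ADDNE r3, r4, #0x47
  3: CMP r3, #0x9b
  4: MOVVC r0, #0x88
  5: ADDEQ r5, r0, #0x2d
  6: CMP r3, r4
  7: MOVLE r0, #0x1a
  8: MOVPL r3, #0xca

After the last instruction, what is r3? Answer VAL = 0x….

VAL = 0xca

[0] flags=0000 → (cmp)
[1] flags=0000 EQ?F → skip
[2] flags=0000 NE?T → r3=0x35
[3] flags=1001 → (cmp)
[4] flags=1001 VC?F → skip
[5] flags=1001 EQ?F → skip
[6] flags=0000 → (cmp)
[7] flags=0000 LE?F → skip
[8] flags=0000 PL?T → r3=0xca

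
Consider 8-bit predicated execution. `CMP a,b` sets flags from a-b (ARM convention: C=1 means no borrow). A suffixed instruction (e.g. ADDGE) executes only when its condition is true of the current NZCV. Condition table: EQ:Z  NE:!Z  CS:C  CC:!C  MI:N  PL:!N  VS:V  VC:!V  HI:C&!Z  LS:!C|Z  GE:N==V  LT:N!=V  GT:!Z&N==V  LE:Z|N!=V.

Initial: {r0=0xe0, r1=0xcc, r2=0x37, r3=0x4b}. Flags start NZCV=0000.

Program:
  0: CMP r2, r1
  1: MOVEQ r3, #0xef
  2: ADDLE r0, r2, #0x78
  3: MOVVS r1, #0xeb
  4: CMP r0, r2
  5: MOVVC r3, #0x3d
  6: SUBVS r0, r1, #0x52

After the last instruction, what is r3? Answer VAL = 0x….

[0] flags=0000 → (cmp)
[1] flags=0000 EQ?F → skip
[2] flags=0000 LE?F → skip
[3] flags=0000 VS?F → skip
[4] flags=1010 → (cmp)
[5] flags=1010 VC?T → r3=0x3d
[6] flags=1010 VS?F → skip

VAL = 0x3d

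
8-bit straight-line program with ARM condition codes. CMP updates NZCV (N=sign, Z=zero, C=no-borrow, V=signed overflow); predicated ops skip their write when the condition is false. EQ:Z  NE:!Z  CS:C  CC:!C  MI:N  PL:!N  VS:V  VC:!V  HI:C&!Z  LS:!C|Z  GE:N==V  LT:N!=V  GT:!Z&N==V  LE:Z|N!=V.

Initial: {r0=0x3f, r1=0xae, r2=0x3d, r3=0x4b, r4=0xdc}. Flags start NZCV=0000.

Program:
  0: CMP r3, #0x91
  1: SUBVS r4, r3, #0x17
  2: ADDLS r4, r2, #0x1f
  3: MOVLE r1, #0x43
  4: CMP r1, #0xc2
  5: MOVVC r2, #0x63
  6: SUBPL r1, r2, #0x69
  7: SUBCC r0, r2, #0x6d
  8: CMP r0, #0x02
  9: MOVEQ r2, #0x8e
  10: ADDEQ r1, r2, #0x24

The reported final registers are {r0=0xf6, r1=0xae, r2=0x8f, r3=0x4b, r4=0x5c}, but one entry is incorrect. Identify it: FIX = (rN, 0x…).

FIX = (r2, 0x63)

[0] flags=1001 → (cmp)
[1] flags=1001 VS?T → r4=0x34
[2] flags=1001 LS?T → r4=0x5c
[3] flags=1001 LE?F → skip
[4] flags=1000 → (cmp)
[5] flags=1000 VC?T → r2=0x63
[6] flags=1000 PL?F → skip
[7] flags=1000 CC?T → r0=0xf6
[8] flags=1010 → (cmp)
[9] flags=1010 EQ?F → skip
[10] flags=1010 EQ?F → skip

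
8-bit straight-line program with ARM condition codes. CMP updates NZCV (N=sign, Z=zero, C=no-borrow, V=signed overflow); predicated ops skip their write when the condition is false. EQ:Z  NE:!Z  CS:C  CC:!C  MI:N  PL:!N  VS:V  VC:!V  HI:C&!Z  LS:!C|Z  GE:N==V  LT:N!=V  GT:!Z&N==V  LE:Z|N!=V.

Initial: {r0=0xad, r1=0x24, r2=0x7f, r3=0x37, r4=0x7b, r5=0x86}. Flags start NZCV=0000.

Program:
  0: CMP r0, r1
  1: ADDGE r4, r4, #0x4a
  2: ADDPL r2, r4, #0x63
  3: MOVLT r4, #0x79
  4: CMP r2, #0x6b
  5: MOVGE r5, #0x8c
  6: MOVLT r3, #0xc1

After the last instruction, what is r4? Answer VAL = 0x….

0: ✓ CMP  NZCV=1010
1: · ADDGE
2: · ADDPL
3: ✓ MOVLT  r4←0x79
4: ✓ CMP  NZCV=0010
5: ✓ MOVGE  r5←0x8c
6: · MOVLT

VAL = 0x79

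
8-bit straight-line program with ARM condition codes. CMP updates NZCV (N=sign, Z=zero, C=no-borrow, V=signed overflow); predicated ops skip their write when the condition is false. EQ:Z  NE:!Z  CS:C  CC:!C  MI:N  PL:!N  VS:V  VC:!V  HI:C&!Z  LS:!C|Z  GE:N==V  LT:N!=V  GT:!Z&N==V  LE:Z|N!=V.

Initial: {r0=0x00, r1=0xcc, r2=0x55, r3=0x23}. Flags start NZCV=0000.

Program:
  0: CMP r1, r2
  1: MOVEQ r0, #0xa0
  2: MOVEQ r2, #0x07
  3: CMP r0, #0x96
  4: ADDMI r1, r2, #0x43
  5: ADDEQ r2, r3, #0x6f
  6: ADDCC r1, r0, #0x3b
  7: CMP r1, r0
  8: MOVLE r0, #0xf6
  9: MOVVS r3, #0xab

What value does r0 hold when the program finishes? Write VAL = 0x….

VAL = 0x00

0: ✓ CMP  NZCV=0011
1: · MOVEQ
2: · MOVEQ
3: ✓ CMP  NZCV=0000
4: · ADDMI
5: · ADDEQ
6: ✓ ADDCC  r1←0x3b
7: ✓ CMP  NZCV=0010
8: · MOVLE
9: · MOVVS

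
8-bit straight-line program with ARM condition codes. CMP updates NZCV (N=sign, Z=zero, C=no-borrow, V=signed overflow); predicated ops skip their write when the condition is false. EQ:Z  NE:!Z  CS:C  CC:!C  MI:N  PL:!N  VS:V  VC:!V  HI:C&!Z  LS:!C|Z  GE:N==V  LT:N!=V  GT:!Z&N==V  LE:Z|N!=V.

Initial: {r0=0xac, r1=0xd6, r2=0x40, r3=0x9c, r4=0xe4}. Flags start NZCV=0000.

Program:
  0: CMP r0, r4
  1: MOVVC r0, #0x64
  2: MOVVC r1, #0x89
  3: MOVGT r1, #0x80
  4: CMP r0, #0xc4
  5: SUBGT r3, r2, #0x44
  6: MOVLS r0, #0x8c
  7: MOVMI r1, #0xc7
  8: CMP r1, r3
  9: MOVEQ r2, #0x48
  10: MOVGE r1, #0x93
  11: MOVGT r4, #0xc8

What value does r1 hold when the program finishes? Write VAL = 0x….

VAL = 0xc7

[0] flags=1000 → (cmp)
[1] flags=1000 VC?T → r0=0x64
[2] flags=1000 VC?T → r1=0x89
[3] flags=1000 GT?F → skip
[4] flags=1001 → (cmp)
[5] flags=1001 GT?T → r3=0xfc
[6] flags=1001 LS?T → r0=0x8c
[7] flags=1001 MI?T → r1=0xc7
[8] flags=1000 → (cmp)
[9] flags=1000 EQ?F → skip
[10] flags=1000 GE?F → skip
[11] flags=1000 GT?F → skip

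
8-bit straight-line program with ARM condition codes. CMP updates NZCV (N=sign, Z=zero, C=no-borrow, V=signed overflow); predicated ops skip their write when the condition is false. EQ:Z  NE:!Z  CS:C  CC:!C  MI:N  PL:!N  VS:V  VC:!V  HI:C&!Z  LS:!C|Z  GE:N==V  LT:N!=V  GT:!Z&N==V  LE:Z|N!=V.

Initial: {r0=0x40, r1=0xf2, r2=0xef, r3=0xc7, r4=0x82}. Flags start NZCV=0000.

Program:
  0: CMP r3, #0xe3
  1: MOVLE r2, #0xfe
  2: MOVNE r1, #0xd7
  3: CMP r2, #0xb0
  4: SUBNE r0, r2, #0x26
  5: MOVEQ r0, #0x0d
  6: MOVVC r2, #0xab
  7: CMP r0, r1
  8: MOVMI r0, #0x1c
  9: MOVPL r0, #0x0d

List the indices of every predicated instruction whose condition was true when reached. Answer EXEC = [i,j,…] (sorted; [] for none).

EXEC = [1,2,4,6,9]

[0] flags=1000 → (cmp)
[1] flags=1000 LE?T → r2=0xfe
[2] flags=1000 NE?T → r1=0xd7
[3] flags=0010 → (cmp)
[4] flags=0010 NE?T → r0=0xd8
[5] flags=0010 EQ?F → skip
[6] flags=0010 VC?T → r2=0xab
[7] flags=0010 → (cmp)
[8] flags=0010 MI?F → skip
[9] flags=0010 PL?T → r0=0x0d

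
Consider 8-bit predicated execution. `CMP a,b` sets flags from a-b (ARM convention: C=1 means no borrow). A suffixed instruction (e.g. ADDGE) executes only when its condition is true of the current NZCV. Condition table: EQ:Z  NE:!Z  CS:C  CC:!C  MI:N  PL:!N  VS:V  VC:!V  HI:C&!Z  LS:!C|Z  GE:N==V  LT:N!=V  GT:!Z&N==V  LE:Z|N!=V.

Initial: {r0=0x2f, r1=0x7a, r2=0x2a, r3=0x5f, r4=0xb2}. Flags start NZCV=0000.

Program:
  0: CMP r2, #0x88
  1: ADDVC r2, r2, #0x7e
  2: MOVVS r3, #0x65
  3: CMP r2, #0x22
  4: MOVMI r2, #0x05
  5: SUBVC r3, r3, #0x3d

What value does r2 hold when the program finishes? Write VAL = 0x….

VAL = 0x2a

0: ✓ CMP  NZCV=1001
1: · ADDVC
2: ✓ MOVVS  r3←0x65
3: ✓ CMP  NZCV=0010
4: · MOVMI
5: ✓ SUBVC  r3←0x28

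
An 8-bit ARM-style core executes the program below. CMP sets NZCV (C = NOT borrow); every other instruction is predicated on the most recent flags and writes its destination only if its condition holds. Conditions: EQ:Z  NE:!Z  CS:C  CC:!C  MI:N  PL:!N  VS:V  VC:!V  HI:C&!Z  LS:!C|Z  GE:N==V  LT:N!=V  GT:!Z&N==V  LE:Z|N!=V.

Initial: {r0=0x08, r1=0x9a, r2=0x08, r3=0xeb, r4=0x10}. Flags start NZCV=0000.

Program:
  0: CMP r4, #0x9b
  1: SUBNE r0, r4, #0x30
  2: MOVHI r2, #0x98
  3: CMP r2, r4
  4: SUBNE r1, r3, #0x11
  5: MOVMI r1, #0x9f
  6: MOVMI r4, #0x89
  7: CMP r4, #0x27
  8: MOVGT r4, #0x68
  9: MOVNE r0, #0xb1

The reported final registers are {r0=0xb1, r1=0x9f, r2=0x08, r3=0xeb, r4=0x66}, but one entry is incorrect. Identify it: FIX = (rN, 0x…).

FIX = (r4, 0x89)

0: ✓ CMP  NZCV=0000
1: ✓ SUBNE  r0←0xe0
2: · MOVHI
3: ✓ CMP  NZCV=1000
4: ✓ SUBNE  r1←0xda
5: ✓ MOVMI  r1←0x9f
6: ✓ MOVMI  r4←0x89
7: ✓ CMP  NZCV=0011
8: · MOVGT
9: ✓ MOVNE  r0←0xb1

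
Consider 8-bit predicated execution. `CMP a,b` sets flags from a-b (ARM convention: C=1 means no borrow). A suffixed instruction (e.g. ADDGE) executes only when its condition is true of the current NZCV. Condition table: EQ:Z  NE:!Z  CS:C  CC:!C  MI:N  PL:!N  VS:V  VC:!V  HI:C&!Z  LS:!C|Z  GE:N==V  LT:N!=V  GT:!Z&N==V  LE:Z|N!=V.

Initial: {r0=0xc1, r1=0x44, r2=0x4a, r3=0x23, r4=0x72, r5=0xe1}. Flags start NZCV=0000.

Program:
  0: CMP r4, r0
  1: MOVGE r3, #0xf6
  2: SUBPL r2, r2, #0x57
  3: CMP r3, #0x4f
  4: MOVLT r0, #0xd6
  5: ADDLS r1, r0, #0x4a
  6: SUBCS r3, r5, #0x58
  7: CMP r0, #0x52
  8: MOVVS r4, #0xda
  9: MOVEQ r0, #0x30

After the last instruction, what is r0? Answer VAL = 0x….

[0] flags=1001 → (cmp)
[1] flags=1001 GE?T → r3=0xf6
[2] flags=1001 PL?F → skip
[3] flags=1010 → (cmp)
[4] flags=1010 LT?T → r0=0xd6
[5] flags=1010 LS?F → skip
[6] flags=1010 CS?T → r3=0x89
[7] flags=1010 → (cmp)
[8] flags=1010 VS?F → skip
[9] flags=1010 EQ?F → skip

VAL = 0xd6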